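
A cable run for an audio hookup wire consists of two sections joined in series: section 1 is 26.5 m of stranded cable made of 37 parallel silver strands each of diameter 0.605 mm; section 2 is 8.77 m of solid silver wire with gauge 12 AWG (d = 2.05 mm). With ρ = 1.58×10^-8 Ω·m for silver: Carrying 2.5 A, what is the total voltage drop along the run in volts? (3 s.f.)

0.203 V

Section 1: A_strand = π(3.0250e-04)² = 2.875e-07 m²; R₁ = ρL/(N·A_s) = (1.58×10^-8)(26.5)/(37×2.875e-07) = 0.03936 Ω
Section 2: A = π(2.05/2 mm)² = π(1.0250e-03 m)² = 3.301e-06 m²
R₂ = (1.58×10^-8)(8.77)/(3.301e-06) = 0.04198 Ω
R = R₁ + R₂ = 0.08135 Ω
V = IR = 2.5 × 0.08135 = 0.203 V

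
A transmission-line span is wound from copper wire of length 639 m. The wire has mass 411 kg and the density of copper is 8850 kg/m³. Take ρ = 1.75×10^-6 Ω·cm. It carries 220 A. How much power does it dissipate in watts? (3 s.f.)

ρ = 1.75×10^-6 Ω·cm = 1.75×10^-8 Ω·m
A = m/(density·L) = 411/(8850×639) = 7.2677e-05 m²
R = ρL/A = (1.75×10^-8)(639)/(7.2677e-05) = 0.1539 Ω
P = I²R = (220)² × 0.1539 = 7450 W

7450 W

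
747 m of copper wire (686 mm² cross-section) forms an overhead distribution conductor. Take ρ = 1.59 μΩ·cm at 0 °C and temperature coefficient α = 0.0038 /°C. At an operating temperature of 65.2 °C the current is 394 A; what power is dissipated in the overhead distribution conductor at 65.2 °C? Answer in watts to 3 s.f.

ρ = 1.59 μΩ·cm = 1.59×10^-8 Ω·m
A = 686 mm² = 6.860e-04 m²
R₍0₎ = ρL/A = (1.59×10^-8)(747)/(6.860e-04) = 0.01731 Ω
R₍65.2₎ = R₍0₎(1 + αΔT) = 0.01731 × (1 + 0.0038×65.2) = 0.0216 Ω
P = I²R = (394)² × 0.0216 = 3350 W

3350 W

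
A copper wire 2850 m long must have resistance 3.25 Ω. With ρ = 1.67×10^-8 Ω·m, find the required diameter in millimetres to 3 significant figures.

4.32 mm

A = ρL/R = (1.67×10^-8)(2850)/(3.25) = 1.464e-05 m²
d = 2√(A/π) = 4.318e-03 m = 4.32 mm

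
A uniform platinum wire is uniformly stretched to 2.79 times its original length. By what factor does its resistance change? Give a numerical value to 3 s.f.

Volume constant ⇒ A' = A/k with k = 2.79. R' = ρ(kL)/(A/k) = k²R.
Factor = 7.78

7.78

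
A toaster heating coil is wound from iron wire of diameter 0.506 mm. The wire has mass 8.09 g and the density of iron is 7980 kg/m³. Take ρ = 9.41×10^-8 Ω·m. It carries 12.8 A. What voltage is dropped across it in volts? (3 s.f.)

30.2 V

A = π(d/2)² = π(2.5300e-04 m)² = 2.0109e-07 m²
L = m/(density·A) = 0.00809/(7980×2.0109e-07) = 5.041 m
R = ρL/A = (9.41×10^-8)(5.041)/(2.0109e-07) = 2.359 Ω
V = IR = 12.8 × 2.359 = 30.2 V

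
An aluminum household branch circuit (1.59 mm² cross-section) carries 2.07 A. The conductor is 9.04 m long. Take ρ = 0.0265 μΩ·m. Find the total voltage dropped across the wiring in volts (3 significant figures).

0.312 V

ρ = 0.0265 μΩ·m = 2.65×10^-8 Ω·m
A = 1.59 mm² = 1.590e-06 m²
R = ρL/A = (2.65×10^-8)(9.04)/(1.590e-06) = 0.1507 Ω
V = IR = 2.07 × 0.1507 = 0.312 V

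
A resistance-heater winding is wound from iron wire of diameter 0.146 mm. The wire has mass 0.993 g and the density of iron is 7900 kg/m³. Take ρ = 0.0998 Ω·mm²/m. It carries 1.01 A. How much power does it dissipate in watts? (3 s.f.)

45.7 W

ρ = 0.0998 Ω·mm²/m = 9.98×10^-8 Ω·m
A = π(d/2)² = π(7.3000e-05 m)² = 1.6742e-08 m²
L = m/(density·A) = 9.930×10^-4/(7900×1.6742e-08) = 7.508 m
R = ρL/A = (9.98×10^-8)(7.508)/(1.6742e-08) = 44.76 Ω
P = I²R = (1.01)² × 44.76 = 45.7 W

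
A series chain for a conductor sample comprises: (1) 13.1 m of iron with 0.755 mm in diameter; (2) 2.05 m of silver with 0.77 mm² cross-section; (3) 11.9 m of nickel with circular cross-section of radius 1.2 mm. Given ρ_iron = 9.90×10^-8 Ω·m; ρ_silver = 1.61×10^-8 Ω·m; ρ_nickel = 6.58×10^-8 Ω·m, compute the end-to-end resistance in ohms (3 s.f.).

Seg 1: A = π(d/2)² = π(3.7750e-04 m)² = 4.477e-07 m²
R_1 = (9.90×10^-8)(13.1)/(4.477e-07) = 2.897 Ω
Seg 2: A = 0.77 mm² = 7.700e-07 m²
R_2 = (1.61×10^-8)(2.05)/(7.700e-07) = 0.04286 Ω
Seg 3: A = πr² = π(1.2000e-03 m)² = 4.524e-06 m²
R_3 = (6.58×10^-8)(11.9)/(4.524e-06) = 0.1731 Ω
R_total = R_1 + R_2 + R_3 = 3.11 Ω

3.11 Ω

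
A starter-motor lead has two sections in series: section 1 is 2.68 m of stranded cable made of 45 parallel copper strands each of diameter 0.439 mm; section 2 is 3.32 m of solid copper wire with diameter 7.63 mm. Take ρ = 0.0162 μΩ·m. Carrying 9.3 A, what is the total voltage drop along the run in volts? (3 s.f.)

0.0702 V

ρ = 0.0162 μΩ·m = 1.62×10^-8 Ω·m
Section 1: A_strand = π(2.1950e-04)² = 1.514e-07 m²; R₁ = ρL/(N·A_s) = (1.62×10^-8)(2.68)/(45×1.514e-07) = 0.006374 Ω
Section 2: A = π(d/2)² = π(3.8150e-03 m)² = 4.572e-05 m²
R₂ = (1.62×10^-8)(3.32)/(4.572e-05) = 0.001176 Ω
R = R₁ + R₂ = 0.00755 Ω
V = IR = 9.3 × 0.00755 = 0.0702 V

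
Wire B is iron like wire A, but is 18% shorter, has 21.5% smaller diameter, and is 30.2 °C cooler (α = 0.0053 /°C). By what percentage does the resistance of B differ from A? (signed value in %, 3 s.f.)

11.8%

R ∝ ρL/d² with ρ ∝ (1+αΔT), so R_B/R_A = (1 − 18/100) × (1 − 21.5/100)⁻² × (1 − 0.0053×30.2)
= 0.82 × 1.623 × 0.8399 = 1.118
(R_B − R_A)/R_A = 1.118 − 1 = 11.8%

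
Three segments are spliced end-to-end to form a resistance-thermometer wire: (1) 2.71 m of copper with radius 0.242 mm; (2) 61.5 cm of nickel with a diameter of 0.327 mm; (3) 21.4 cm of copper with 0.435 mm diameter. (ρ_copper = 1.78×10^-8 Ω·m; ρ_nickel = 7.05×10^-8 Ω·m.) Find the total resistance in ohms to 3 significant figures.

0.804 Ω

Seg 1: A = πr² = π(2.4200e-04 m)² = 1.840e-07 m²
R_1 = (1.78×10^-8)(2.71)/(1.840e-07) = 0.2622 Ω
Seg 2: A = π(d/2)² = π(1.6350e-04 m)² = 8.398e-08 m²
R_2 = (7.05×10^-8)(0.615)/(8.398e-08) = 0.5163 Ω
Seg 3: A = π(d/2)² = π(2.1750e-04 m)² = 1.486e-07 m²
R_3 = (1.78×10^-8)(0.214)/(1.486e-07) = 0.02563 Ω
R_total = R_1 + R_2 + R_3 = 0.804 Ω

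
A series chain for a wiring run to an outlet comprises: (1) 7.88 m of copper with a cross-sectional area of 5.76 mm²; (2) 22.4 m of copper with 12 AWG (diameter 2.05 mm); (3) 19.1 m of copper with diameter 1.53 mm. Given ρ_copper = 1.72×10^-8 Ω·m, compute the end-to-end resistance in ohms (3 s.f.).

0.319 Ω

Seg 1: A = 5.76 mm² = 5.760e-06 m²
R_1 = (1.72×10^-8)(7.88)/(5.760e-06) = 0.02353 Ω
Seg 2: A = π(2.05/2 mm)² = π(1.0250e-03 m)² = 3.301e-06 m²
R_2 = (1.72×10^-8)(22.4)/(3.301e-06) = 0.1167 Ω
Seg 3: A = π(d/2)² = π(7.6500e-04 m)² = 1.839e-06 m²
R_3 = (1.72×10^-8)(19.1)/(1.839e-06) = 0.1787 Ω
R_total = R_1 + R_2 + R_3 = 0.319 Ω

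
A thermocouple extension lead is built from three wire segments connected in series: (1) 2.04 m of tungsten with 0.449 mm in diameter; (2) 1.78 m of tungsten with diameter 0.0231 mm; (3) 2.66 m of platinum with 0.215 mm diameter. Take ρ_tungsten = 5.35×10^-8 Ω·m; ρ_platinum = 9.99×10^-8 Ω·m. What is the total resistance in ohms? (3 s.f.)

Seg 1: A = π(d/2)² = π(2.2450e-04 m)² = 1.583e-07 m²
R_1 = (5.35×10^-8)(2.04)/(1.583e-07) = 0.6893 Ω
Seg 2: A = π(d/2)² = π(1.1550e-05 m)² = 4.191e-10 m²
R_2 = (5.35×10^-8)(1.78)/(4.191e-10) = 227.2 Ω
Seg 3: A = π(d/2)² = π(1.0750e-04 m)² = 3.631e-08 m²
R_3 = (9.99×10^-8)(2.66)/(3.631e-08) = 7.319 Ω
R_total = R_1 + R_2 + R_3 = 235 Ω

235 Ω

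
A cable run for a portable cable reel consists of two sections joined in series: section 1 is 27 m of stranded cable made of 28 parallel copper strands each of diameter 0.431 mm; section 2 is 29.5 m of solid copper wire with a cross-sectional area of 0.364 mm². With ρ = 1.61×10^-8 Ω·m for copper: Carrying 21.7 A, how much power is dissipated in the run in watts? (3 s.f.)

665 W

Section 1: A_strand = π(2.1550e-04)² = 1.459e-07 m²; R₁ = ρL/(N·A_s) = (1.61×10^-8)(27)/(28×1.459e-07) = 0.1064 Ω
Section 2: A = 0.364 mm² = 3.640e-07 m²
R₂ = (1.61×10^-8)(29.5)/(3.640e-07) = 1.305 Ω
R = R₁ + R₂ = 1.411 Ω
P = I²R = (21.7)² × 1.411 = 665 W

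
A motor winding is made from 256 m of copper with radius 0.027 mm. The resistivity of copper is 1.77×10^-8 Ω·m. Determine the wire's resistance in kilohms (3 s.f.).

1.98 kΩ

A = πr² = π(2.7000e-05 m)² = 2.290e-09 m²
R = ρL/A = (1.77×10^-8)(256 m)/(2.290e-09 m²) = 1.98 kΩ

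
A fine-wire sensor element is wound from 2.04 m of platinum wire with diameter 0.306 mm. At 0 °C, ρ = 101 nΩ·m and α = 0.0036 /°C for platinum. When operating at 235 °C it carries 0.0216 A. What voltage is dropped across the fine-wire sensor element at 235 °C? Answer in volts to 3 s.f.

0.112 V

ρ = 101 nΩ·m = 1.01×10^-7 Ω·m
A = π(d/2)² = π(1.5300e-04 m)² = 7.354e-08 m²
R₍0₎ = ρL/A = (1.01×10^-7)(2.04)/(7.354e-08) = 2.802 Ω
R₍235₎ = R₍0₎(1 + αΔT) = 2.802 × (1 + 0.0036×235) = 5.172 Ω
V = IR = 0.0216 × 5.172 = 0.112 V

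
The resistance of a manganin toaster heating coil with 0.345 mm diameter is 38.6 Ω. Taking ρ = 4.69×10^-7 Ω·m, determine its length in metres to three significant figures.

7.69 m

A = π(d/2)² = π(1.7250e-04 m)² = 9.348e-08 m²
L = RA/ρ = (38.6)(9.348e-08)/(4.69×10^-7) = 7.69 m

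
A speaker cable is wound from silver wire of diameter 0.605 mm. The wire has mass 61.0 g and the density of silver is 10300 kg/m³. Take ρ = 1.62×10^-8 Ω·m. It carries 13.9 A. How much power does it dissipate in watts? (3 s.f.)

224 W

A = π(d/2)² = π(3.0250e-04 m)² = 2.8748e-07 m²
L = m/(density·A) = 0.061/(10300×2.8748e-07) = 20.6 m
R = ρL/A = (1.62×10^-8)(20.6)/(2.8748e-07) = 1.161 Ω
P = I²R = (13.9)² × 1.161 = 224 W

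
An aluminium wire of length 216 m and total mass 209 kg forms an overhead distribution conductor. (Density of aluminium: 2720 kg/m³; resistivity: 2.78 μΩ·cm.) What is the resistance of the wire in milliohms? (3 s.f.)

ρ = 2.78 μΩ·cm = 2.78×10^-8 Ω·m
A = m/(density·L) = 209/(2720×216) = 3.5573e-04 m²
R = ρL/A = (2.78×10^-8)(216)/(3.5573e-04) = 16.9 mΩ

16.9 mΩ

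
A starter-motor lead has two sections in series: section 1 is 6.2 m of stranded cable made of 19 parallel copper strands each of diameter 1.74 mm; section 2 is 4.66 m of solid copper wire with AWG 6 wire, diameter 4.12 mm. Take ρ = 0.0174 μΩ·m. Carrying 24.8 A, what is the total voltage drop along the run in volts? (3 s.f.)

ρ = 0.0174 μΩ·m = 1.74×10^-8 Ω·m
Section 1: A_strand = π(8.7000e-04)² = 2.378e-06 m²; R₁ = ρL/(N·A_s) = (1.74×10^-8)(6.2)/(19×2.378e-06) = 0.002388 Ω
Section 2: A = π(4.12/2 mm)² = π(2.0600e-03 m)² = 1.333e-05 m²
R₂ = (1.74×10^-8)(4.66)/(1.333e-05) = 0.006082 Ω
R = R₁ + R₂ = 0.00847 Ω
V = IR = 24.8 × 0.00847 = 0.210 V

0.210 V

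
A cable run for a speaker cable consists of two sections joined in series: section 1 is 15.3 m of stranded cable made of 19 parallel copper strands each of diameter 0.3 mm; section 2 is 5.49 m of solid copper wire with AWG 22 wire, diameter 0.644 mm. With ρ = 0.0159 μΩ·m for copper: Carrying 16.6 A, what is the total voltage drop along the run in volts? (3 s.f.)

ρ = 0.0159 μΩ·m = 1.59×10^-8 Ω·m
Section 1: A_strand = π(1.5000e-04)² = 7.069e-08 m²; R₁ = ρL/(N·A_s) = (1.59×10^-8)(15.3)/(19×7.069e-08) = 0.1811 Ω
Section 2: A = π(0.644/2 mm)² = π(3.2200e-04 m)² = 3.257e-07 m²
R₂ = (1.59×10^-8)(5.49)/(3.257e-07) = 0.268 Ω
R = R₁ + R₂ = 0.4491 Ω
V = IR = 16.6 × 0.4491 = 7.46 V

7.46 V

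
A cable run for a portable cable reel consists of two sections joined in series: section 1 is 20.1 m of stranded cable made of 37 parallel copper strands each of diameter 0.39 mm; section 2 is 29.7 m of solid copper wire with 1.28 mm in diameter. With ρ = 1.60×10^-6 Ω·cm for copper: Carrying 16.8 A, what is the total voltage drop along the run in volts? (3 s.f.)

ρ = 1.60×10^-6 Ω·cm = 1.60×10^-8 Ω·m
Section 1: A_strand = π(1.9500e-04)² = 1.195e-07 m²; R₁ = ρL/(N·A_s) = (1.60×10^-8)(20.1)/(37×1.195e-07) = 0.07276 Ω
Section 2: A = π(d/2)² = π(6.4000e-04 m)² = 1.287e-06 m²
R₂ = (1.60×10^-8)(29.7)/(1.287e-06) = 0.3693 Ω
R = R₁ + R₂ = 0.442 Ω
V = IR = 16.8 × 0.442 = 7.43 V

7.43 V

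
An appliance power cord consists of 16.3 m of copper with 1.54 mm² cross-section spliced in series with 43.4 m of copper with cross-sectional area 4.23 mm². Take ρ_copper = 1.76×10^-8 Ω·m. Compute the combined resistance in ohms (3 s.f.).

0.367 Ω

Segment 1: A = 1.54 mm² = 1.540e-06 m²
R₁ = ρL/A = (1.76×10^-8)(16.3)/(1.540e-06) = 0.1863 Ω
Segment 2: A = 4.23 mm² = 4.230e-06 m²
R₂ = (1.76×10^-8)(43.4)/(4.230e-06) = 0.1806 Ω
R = R₁ + R₂ = 0.367 Ω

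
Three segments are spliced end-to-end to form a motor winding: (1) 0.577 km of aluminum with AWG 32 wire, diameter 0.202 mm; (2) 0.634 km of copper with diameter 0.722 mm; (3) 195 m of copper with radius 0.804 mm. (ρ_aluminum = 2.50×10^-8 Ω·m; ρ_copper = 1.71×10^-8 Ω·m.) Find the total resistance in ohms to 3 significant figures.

Seg 1: A = π(0.202/2 mm)² = π(1.0100e-04 m)² = 3.205e-08 m²
R_1 = (2.50×10^-8)(577)/(3.205e-08) = 450.1 Ω
Seg 2: A = π(d/2)² = π(3.6100e-04 m)² = 4.094e-07 m²
R_2 = (1.71×10^-8)(634)/(4.094e-07) = 26.48 Ω
Seg 3: A = πr² = π(8.0400e-04 m)² = 2.031e-06 m²
R_3 = (1.71×10^-8)(195)/(2.031e-06) = 1.642 Ω
R_total = R_1 + R_2 + R_3 = 478 Ω

478 Ω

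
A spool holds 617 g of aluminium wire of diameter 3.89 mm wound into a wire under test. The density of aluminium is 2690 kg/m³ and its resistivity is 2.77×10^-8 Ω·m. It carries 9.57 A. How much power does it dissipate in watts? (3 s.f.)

4.12 W

A = π(d/2)² = π(1.9450e-03 m)² = 1.1885e-05 m²
L = m/(density·A) = 0.617/(2690×1.1885e-05) = 19.3 m
R = ρL/A = (2.77×10^-8)(19.3)/(1.1885e-05) = 0.04498 Ω
P = I²R = (9.57)² × 0.04498 = 4.12 W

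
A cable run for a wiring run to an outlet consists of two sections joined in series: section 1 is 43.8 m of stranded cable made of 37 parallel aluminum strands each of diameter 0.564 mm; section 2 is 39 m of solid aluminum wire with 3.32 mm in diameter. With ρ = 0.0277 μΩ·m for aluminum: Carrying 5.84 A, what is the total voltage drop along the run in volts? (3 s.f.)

1.50 V

ρ = 0.0277 μΩ·m = 2.77×10^-8 Ω·m
Section 1: A_strand = π(2.8200e-04)² = 2.498e-07 m²; R₁ = ρL/(N·A_s) = (2.77×10^-8)(43.8)/(37×2.498e-07) = 0.1313 Ω
Section 2: A = π(d/2)² = π(1.6600e-03 m)² = 8.657e-06 m²
R₂ = (2.77×10^-8)(39)/(8.657e-06) = 0.1248 Ω
R = R₁ + R₂ = 0.256 Ω
V = IR = 5.84 × 0.256 = 1.50 V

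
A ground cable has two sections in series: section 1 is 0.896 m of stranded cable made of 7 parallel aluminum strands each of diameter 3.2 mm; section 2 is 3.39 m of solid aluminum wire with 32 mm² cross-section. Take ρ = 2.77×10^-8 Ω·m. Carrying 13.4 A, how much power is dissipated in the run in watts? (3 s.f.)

Section 1: A_strand = π(1.6000e-03)² = 8.042e-06 m²; R₁ = ρL/(N·A_s) = (2.77×10^-8)(0.896)/(7×8.042e-06) = 4.409×10^-4 Ω
Section 2: A = 32 mm² = 3.200e-05 m²
R₂ = (2.77×10^-8)(3.39)/(3.200e-05) = 0.002934 Ω
R = R₁ + R₂ = 0.003375 Ω
P = I²R = (13.4)² × 0.003375 = 0.606 W

0.606 W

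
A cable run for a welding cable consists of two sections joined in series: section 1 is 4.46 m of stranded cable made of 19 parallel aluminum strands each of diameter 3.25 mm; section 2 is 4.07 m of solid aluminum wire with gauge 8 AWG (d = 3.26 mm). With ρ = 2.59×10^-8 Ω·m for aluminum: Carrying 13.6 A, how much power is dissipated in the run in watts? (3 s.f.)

2.47 W

Section 1: A_strand = π(1.6250e-03)² = 8.296e-06 m²; R₁ = ρL/(N·A_s) = (2.59×10^-8)(4.46)/(19×8.296e-06) = 7.329×10^-4 Ω
Section 2: A = π(3.26/2 mm)² = π(1.6300e-03 m)² = 8.347e-06 m²
R₂ = (2.59×10^-8)(4.07)/(8.347e-06) = 0.01263 Ω
R = R₁ + R₂ = 0.01336 Ω
P = I²R = (13.6)² × 0.01336 = 2.47 W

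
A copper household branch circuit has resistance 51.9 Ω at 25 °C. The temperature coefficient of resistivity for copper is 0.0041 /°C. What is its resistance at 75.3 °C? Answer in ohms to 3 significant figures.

62.6 Ω

ΔT = 75.3 − 25 = 50.3 °C
R = R₀(1 + αΔT) = 51.9 × (1 + 0.0041×50.3) = 51.9 × 1.206 = 62.6 Ω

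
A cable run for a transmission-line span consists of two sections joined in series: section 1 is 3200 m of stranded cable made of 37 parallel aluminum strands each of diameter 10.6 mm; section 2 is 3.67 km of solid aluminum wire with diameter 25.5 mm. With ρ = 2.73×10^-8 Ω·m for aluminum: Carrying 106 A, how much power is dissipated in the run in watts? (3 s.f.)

Section 1: A_strand = π(5.3000e-03)² = 8.825e-05 m²; R₁ = ρL/(N·A_s) = (2.73×10^-8)(3200)/(37×8.825e-05) = 0.02676 Ω
Section 2: A = π(d/2)² = π(1.2750e-02 m)² = 5.107e-04 m²
R₂ = (2.73×10^-8)(3670)/(5.107e-04) = 0.1962 Ω
R = R₁ + R₂ = 0.2229 Ω
P = I²R = (106)² × 0.2229 = 2500 W

2500 W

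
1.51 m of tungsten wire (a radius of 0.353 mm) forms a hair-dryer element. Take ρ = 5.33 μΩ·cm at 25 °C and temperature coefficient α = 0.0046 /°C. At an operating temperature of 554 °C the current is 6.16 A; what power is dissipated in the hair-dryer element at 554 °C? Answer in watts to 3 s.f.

ρ = 5.33 μΩ·cm = 5.33×10^-8 Ω·m
A = πr² = π(3.5300e-04 m)² = 3.915e-07 m²
R₍25₎ = ρL/A = (5.33×10^-8)(1.51)/(3.915e-07) = 0.2056 Ω
R₍554₎ = R₍25₎(1 + αΔT) = 0.2056 × (1 + 0.0046×529) = 0.7059 Ω
P = I²R = (6.16)² × 0.7059 = 26.8 W

26.8 W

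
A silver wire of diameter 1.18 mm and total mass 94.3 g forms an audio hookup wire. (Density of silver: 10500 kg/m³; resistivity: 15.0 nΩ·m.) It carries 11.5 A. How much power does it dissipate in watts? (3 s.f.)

14.9 W

ρ = 15.0 nΩ·m = 1.50×10^-8 Ω·m
A = π(d/2)² = π(5.9000e-04 m)² = 1.0936e-06 m²
L = m/(density·A) = 0.0943/(10500×1.0936e-06) = 8.212 m
R = ρL/A = (1.50×10^-8)(8.212)/(1.0936e-06) = 0.1126 Ω
P = I²R = (11.5)² × 0.1126 = 14.9 W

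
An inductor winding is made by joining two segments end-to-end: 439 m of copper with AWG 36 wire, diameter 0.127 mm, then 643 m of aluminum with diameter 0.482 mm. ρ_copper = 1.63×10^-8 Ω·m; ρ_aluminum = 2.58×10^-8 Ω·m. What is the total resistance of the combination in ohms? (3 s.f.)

Segment 1: A = π(0.127/2 mm)² = π(6.3500e-05 m)² = 1.267e-08 m²
R₁ = ρL/A = (1.63×10^-8)(439)/(1.267e-08) = 564.9 Ω
Segment 2: A = π(d/2)² = π(2.4100e-04 m)² = 1.825e-07 m²
R₂ = (2.58×10^-8)(643)/(1.825e-07) = 90.92 Ω
R = R₁ + R₂ = 656 Ω

656 Ω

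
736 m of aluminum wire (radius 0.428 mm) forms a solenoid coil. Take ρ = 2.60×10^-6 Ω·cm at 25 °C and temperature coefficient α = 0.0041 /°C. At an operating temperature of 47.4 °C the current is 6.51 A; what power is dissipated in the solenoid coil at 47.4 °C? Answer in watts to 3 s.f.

1540 W

ρ = 2.60×10^-6 Ω·cm = 2.60×10^-8 Ω·m
A = πr² = π(4.2800e-04 m)² = 5.755e-07 m²
R₍25₎ = ρL/A = (2.60×10^-8)(736)/(5.755e-07) = 33.25 Ω
R₍47.4₎ = R₍25₎(1 + αΔT) = 33.25 × (1 + 0.0041×22.4) = 36.31 Ω
P = I²R = (6.51)² × 36.31 = 1540 W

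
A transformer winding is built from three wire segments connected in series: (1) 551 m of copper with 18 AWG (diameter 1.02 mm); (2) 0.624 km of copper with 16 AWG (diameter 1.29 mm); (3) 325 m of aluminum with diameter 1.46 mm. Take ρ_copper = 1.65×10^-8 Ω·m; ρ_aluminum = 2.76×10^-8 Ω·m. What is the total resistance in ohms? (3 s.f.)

24.4 Ω

Seg 1: A = π(1.02/2 mm)² = π(5.1000e-04 m)² = 8.171e-07 m²
R_1 = (1.65×10^-8)(551)/(8.171e-07) = 11.13 Ω
Seg 2: A = π(1.29/2 mm)² = π(6.4500e-04 m)² = 1.307e-06 m²
R_2 = (1.65×10^-8)(624)/(1.307e-06) = 7.878 Ω
Seg 3: A = π(d/2)² = π(7.3000e-04 m)² = 1.674e-06 m²
R_3 = (2.76×10^-8)(325)/(1.674e-06) = 5.358 Ω
R_total = R_1 + R_2 + R_3 = 24.4 Ω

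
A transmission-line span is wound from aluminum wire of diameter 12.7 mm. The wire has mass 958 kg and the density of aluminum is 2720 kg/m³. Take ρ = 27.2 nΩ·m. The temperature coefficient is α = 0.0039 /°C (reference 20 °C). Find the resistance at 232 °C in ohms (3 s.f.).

ρ = 27.2 nΩ·m = 2.72×10^-8 Ω·m
A = π(d/2)² = π(6.3500e-03 m)² = 1.2668e-04 m²
L = m/(density·A) = 958/(2720×1.2668e-04) = 2780 m
R = ρL/A = (2.72×10^-8)(2780)/(1.2668e-04) = 0.597 Ω
R(232 °C) = 0.597 × (1 + 0.0039×212) = 1.09 Ω

1.09 Ω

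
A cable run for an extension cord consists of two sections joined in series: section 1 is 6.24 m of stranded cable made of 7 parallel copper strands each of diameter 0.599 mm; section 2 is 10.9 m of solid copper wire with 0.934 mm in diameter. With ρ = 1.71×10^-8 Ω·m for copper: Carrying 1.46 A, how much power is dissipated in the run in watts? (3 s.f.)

Section 1: A_strand = π(2.9950e-04)² = 2.818e-07 m²; R₁ = ρL/(N·A_s) = (1.71×10^-8)(6.24)/(7×2.818e-07) = 0.05409 Ω
Section 2: A = π(d/2)² = π(4.6700e-04 m)² = 6.851e-07 m²
R₂ = (1.71×10^-8)(10.9)/(6.851e-07) = 0.272 Ω
R = R₁ + R₂ = 0.3261 Ω
P = I²R = (1.46)² × 0.3261 = 0.695 W

0.695 W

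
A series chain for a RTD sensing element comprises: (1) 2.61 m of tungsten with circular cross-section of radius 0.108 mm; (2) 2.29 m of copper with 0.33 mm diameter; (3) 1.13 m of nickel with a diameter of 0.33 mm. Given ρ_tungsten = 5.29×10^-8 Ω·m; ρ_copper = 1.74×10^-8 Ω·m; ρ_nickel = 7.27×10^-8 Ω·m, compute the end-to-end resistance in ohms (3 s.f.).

Seg 1: A = πr² = π(1.0800e-04 m)² = 3.664e-08 m²
R_1 = (5.29×10^-8)(2.61)/(3.664e-08) = 3.768 Ω
Seg 2: A = π(d/2)² = π(1.6500e-04 m)² = 8.553e-08 m²
R_2 = (1.74×10^-8)(2.29)/(8.553e-08) = 0.4659 Ω
Seg 3: A = π(d/2)² = π(1.6500e-04 m)² = 8.553e-08 m²
R_3 = (7.27×10^-8)(1.13)/(8.553e-08) = 0.9605 Ω
R_total = R_1 + R_2 + R_3 = 5.19 Ω

5.19 Ω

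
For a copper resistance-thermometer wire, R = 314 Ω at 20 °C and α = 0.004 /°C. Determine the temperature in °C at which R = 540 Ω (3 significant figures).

200 °C

R = R₀(1 + α(T − T₀)) ⇒ T = T₀ + (R/R₀ − 1)/α
T = 20 + (540/314 − 1)/0.004 = 20 + (0.7197)/0.004 = 200 °C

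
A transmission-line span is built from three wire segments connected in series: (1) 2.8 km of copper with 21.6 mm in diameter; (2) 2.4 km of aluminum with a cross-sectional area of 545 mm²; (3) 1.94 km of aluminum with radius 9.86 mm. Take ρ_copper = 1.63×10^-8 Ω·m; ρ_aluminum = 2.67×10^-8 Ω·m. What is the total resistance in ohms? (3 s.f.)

Seg 1: A = π(d/2)² = π(1.0800e-02 m)² = 3.664e-04 m²
R_1 = (1.63×10^-8)(2800)/(3.664e-04) = 0.1246 Ω
Seg 2: A = 545 mm² = 5.450e-04 m²
R_2 = (2.67×10^-8)(2400)/(5.450e-04) = 0.1176 Ω
Seg 3: A = πr² = π(9.8600e-03 m)² = 3.054e-04 m²
R_3 = (2.67×10^-8)(1940)/(3.054e-04) = 0.1696 Ω
R_total = R_1 + R_2 + R_3 = 0.412 Ω

0.412 Ω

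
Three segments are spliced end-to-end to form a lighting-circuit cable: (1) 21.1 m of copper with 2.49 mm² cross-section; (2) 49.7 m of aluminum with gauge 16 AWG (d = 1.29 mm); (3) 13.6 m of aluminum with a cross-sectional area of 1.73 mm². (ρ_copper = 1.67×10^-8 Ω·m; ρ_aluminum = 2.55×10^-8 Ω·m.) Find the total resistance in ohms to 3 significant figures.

1.31 Ω

Seg 1: A = 2.49 mm² = 2.490e-06 m²
R_1 = (1.67×10^-8)(21.1)/(2.490e-06) = 0.1415 Ω
Seg 2: A = π(1.29/2 mm)² = π(6.4500e-04 m)² = 1.307e-06 m²
R_2 = (2.55×10^-8)(49.7)/(1.307e-06) = 0.9697 Ω
Seg 3: A = 1.73 mm² = 1.730e-06 m²
R_3 = (2.55×10^-8)(13.6)/(1.730e-06) = 0.2005 Ω
R_total = R_1 + R_2 + R_3 = 1.31 Ω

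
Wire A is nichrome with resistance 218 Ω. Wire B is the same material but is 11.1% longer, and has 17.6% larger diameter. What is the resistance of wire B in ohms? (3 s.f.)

R ∝ L/d², so R_B/R_A = (1 + 11.1/100) × (1 + 17.6/100)⁻²
= 1.111 × 0.7231 = 0.8033
R_B = 0.8033 × 218 = 175 Ω

175 Ω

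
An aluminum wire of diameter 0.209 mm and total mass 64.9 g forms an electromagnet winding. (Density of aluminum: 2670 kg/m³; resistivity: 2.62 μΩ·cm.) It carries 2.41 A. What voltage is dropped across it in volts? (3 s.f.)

ρ = 2.62 μΩ·cm = 2.62×10^-8 Ω·m
A = π(d/2)² = π(1.0450e-04 m)² = 3.4307e-08 m²
L = m/(density·A) = 0.0649/(2670×3.4307e-08) = 708.5 m
R = ρL/A = (2.62×10^-8)(708.5)/(3.4307e-08) = 541.1 Ω
V = IR = 2.41 × 541.1 = 1300 V

1300 V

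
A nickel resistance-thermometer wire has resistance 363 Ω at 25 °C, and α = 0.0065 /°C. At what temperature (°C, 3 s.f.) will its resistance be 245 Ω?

-25.0 °C

R = R₀(1 + α(T − T₀)) ⇒ T = T₀ + (R/R₀ − 1)/α
T = 25 + (245/363 − 1)/0.0065 = 25 + (-0.3251)/0.0065 = -25.0 °C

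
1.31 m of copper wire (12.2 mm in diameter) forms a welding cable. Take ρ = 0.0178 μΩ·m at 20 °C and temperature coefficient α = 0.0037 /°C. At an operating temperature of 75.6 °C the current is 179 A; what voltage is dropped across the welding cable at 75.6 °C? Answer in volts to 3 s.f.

0.0431 V

ρ = 0.0178 μΩ·m = 1.78×10^-8 Ω·m
A = π(d/2)² = π(6.1000e-03 m)² = 1.169e-04 m²
R₍20₎ = ρL/A = (1.78×10^-8)(1.31)/(1.169e-04) = 1.995×10^-4 Ω
R₍75.6₎ = R₍20₎(1 + αΔT) = 1.995×10^-4 × (1 + 0.0037×55.6) = 2.405×10^-4 Ω
V = IR = 179 × 2.405×10^-4 = 0.0431 V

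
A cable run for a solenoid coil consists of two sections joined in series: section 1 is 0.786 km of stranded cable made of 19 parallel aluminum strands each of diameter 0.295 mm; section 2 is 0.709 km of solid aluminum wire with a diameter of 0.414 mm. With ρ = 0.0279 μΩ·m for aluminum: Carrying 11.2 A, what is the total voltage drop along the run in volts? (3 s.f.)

1830 V

ρ = 0.0279 μΩ·m = 2.79×10^-8 Ω·m
Section 1: A_strand = π(1.4750e-04)² = 6.835e-08 m²; R₁ = ρL/(N·A_s) = (2.79×10^-8)(786)/(19×6.835e-08) = 16.89 Ω
Section 2: A = π(d/2)² = π(2.0700e-04 m)² = 1.346e-07 m²
R₂ = (2.79×10^-8)(709)/(1.346e-07) = 146.9 Ω
R = R₁ + R₂ = 163.8 Ω
V = IR = 11.2 × 163.8 = 1830 V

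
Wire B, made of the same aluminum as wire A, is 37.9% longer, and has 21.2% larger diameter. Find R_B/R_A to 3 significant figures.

R ∝ L/d², so R_B/R_A = (1 + 37.9/100) × (1 + 21.2/100)⁻²
= 1.379 × 0.6808 = 0.939

0.939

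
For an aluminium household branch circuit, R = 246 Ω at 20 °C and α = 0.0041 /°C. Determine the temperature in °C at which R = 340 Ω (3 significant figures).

113 °C

R = R₀(1 + α(T − T₀)) ⇒ T = T₀ + (R/R₀ − 1)/α
T = 20 + (340/246 − 1)/0.0041 = 20 + (0.3821)/0.0041 = 113 °C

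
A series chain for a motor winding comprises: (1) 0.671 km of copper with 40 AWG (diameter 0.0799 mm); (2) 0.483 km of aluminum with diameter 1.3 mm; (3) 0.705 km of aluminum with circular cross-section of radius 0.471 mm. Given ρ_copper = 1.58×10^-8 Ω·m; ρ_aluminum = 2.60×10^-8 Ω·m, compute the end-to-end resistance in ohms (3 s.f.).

Seg 1: A = π(0.0799/2 mm)² = π(3.9950e-05 m)² = 5.014e-09 m²
R_1 = (1.58×10^-8)(671)/(5.014e-09) = 2114 Ω
Seg 2: A = π(d/2)² = π(6.5000e-04 m)² = 1.327e-06 m²
R_2 = (2.60×10^-8)(483)/(1.327e-06) = 9.461 Ω
Seg 3: A = πr² = π(4.7100e-04 m)² = 6.969e-07 m²
R_3 = (2.60×10^-8)(705)/(6.969e-07) = 26.3 Ω
R_total = R_1 + R_2 + R_3 = 2150 Ω

2150 Ω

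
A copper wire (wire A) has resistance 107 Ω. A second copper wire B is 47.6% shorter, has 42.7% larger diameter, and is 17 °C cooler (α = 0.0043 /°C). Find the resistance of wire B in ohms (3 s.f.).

25.5 Ω

R ∝ ρL/d² with ρ ∝ (1+αΔT), so R_B/R_A = (1 − 47.6/100) × (1 + 42.7/100)⁻² × (1 − 0.0043×17)
= 0.524 × 0.4911 × 0.9269 = 0.2385
R_B = 0.2385 × 107 = 25.5 Ω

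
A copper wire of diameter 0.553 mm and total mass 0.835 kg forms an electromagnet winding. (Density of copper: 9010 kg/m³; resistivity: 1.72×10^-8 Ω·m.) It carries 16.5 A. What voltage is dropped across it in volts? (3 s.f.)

A = π(d/2)² = π(2.7650e-04 m)² = 2.4018e-07 m²
L = m/(density·A) = 0.835/(9010×2.4018e-07) = 385.9 m
R = ρL/A = (1.72×10^-8)(385.9)/(2.4018e-07) = 27.63 Ω
V = IR = 16.5 × 27.63 = 456 V

456 V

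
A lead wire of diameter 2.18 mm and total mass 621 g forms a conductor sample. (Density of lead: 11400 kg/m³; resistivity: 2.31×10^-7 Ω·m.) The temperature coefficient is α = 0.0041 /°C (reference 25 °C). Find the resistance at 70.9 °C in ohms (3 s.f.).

A = π(d/2)² = π(1.0900e-03 m)² = 3.7325e-06 m²
L = m/(density·A) = 0.621/(11400×3.7325e-06) = 14.59 m
R = ρL/A = (2.31×10^-7)(14.59)/(3.7325e-06) = 0.9032 Ω
R(70.9 °C) = 0.9032 × (1 + 0.0041×45.9) = 1.07 Ω

1.07 Ω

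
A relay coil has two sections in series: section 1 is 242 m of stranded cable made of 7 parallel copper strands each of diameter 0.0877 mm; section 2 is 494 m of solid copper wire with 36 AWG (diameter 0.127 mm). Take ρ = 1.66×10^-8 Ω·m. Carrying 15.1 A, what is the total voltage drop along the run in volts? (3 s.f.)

11200 V

Section 1: A_strand = π(4.3850e-05)² = 6.041e-09 m²; R₁ = ρL/(N·A_s) = (1.66×10^-8)(242)/(7×6.041e-09) = 95 Ω
Section 2: A = π(0.127/2 mm)² = π(6.3500e-05 m)² = 1.267e-08 m²
R₂ = (1.66×10^-8)(494)/(1.267e-08) = 647.3 Ω
R = R₁ + R₂ = 742.4 Ω
V = IR = 15.1 × 742.4 = 11200 V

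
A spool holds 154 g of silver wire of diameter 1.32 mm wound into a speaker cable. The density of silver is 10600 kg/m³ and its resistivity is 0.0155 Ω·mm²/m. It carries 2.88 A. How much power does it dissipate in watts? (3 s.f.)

0.997 W

ρ = 0.0155 Ω·mm²/m = 1.55×10^-8 Ω·m
A = π(d/2)² = π(6.6000e-04 m)² = 1.3685e-06 m²
L = m/(density·A) = 0.154/(10600×1.3685e-06) = 10.62 m
R = ρL/A = (1.55×10^-8)(10.62)/(1.3685e-06) = 0.1202 Ω
P = I²R = (2.88)² × 0.1202 = 0.997 W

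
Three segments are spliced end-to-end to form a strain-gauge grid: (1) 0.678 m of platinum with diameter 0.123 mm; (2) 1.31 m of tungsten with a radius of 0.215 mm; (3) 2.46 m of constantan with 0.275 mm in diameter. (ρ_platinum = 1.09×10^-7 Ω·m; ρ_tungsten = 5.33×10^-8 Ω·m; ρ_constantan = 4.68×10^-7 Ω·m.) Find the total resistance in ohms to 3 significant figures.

26.1 Ω

Seg 1: A = π(d/2)² = π(6.1500e-05 m)² = 1.188e-08 m²
R_1 = (1.09×10^-7)(0.678)/(1.188e-08) = 6.22 Ω
Seg 2: A = πr² = π(2.1500e-04 m)² = 1.452e-07 m²
R_2 = (5.33×10^-8)(1.31)/(1.452e-07) = 0.4808 Ω
Seg 3: A = π(d/2)² = π(1.3750e-04 m)² = 5.940e-08 m²
R_3 = (4.68×10^-7)(2.46)/(5.940e-08) = 19.38 Ω
R_total = R_1 + R_2 + R_3 = 26.1 Ω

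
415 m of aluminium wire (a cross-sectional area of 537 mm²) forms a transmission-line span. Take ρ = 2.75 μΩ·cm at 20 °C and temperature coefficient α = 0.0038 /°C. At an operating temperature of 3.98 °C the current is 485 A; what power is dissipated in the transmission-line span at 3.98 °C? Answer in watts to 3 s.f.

4690 W

ρ = 2.75 μΩ·cm = 2.75×10^-8 Ω·m
A = 537 mm² = 5.370e-04 m²
R₍20₎ = ρL/A = (2.75×10^-8)(415)/(5.370e-04) = 0.02125 Ω
R₍3.98₎ = R₍20₎(1 + αΔT) = 0.02125 × (1 + 0.0038×-16) = 0.01996 Ω
P = I²R = (485)² × 0.01996 = 4690 W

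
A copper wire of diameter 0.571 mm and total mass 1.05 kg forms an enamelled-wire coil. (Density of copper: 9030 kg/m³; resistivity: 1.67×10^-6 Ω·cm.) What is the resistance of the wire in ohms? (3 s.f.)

29.6 Ω

ρ = 1.67×10^-6 Ω·cm = 1.67×10^-8 Ω·m
A = π(d/2)² = π(2.8550e-04 m)² = 2.5607e-07 m²
L = m/(density·A) = 1.05/(9030×2.5607e-07) = 454.1 m
R = ρL/A = (1.67×10^-8)(454.1)/(2.5607e-07) = 29.6 Ω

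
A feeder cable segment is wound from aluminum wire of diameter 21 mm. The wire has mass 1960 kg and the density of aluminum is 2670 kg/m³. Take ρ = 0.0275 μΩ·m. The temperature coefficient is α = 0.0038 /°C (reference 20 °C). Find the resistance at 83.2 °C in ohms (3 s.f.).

0.209 Ω

ρ = 0.0275 μΩ·m = 2.75×10^-8 Ω·m
A = π(d/2)² = π(1.0500e-02 m)² = 3.4636e-04 m²
L = m/(density·A) = 1960/(2670×3.4636e-04) = 2119 m
R = ρL/A = (2.75×10^-8)(2119)/(3.4636e-04) = 0.1683 Ω
R(83.2 °C) = 0.1683 × (1 + 0.0038×63.2) = 0.209 Ω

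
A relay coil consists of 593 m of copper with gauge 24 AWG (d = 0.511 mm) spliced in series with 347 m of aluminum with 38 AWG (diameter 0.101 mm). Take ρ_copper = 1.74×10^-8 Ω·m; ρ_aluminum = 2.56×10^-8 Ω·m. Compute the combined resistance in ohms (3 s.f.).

Segment 1: A = π(0.511/2 mm)² = π(2.5550e-04 m)² = 2.051e-07 m²
R₁ = ρL/A = (1.74×10^-8)(593)/(2.051e-07) = 50.31 Ω
Segment 2: A = π(0.101/2 mm)² = π(5.0500e-05 m)² = 8.012e-09 m²
R₂ = (2.56×10^-8)(347)/(8.012e-09) = 1109 Ω
R = R₁ + R₂ = 1160 Ω

1160 Ω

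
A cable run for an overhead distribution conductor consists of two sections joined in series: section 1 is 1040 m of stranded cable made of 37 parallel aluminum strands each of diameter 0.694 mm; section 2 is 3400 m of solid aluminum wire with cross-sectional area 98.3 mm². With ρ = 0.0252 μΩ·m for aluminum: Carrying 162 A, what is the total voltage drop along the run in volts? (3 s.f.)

ρ = 0.0252 μΩ·m = 2.52×10^-8 Ω·m
Section 1: A_strand = π(3.4700e-04)² = 3.783e-07 m²; R₁ = ρL/(N·A_s) = (2.52×10^-8)(1040)/(37×3.783e-07) = 1.873 Ω
Section 2: A = 98.3 mm² = 9.830e-05 m²
R₂ = (2.52×10^-8)(3400)/(9.830e-05) = 0.8716 Ω
R = R₁ + R₂ = 2.744 Ω
V = IR = 162 × 2.744 = 445 V

445 V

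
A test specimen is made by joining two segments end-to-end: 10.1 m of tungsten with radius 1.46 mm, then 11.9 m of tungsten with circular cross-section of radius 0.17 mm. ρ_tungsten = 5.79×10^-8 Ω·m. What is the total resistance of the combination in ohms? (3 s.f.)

Segment 1: A = πr² = π(1.4600e-03 m)² = 6.697e-06 m²
R₁ = ρL/A = (5.79×10^-8)(10.1)/(6.697e-06) = 0.08733 Ω
Segment 2: A = πr² = π(1.7000e-04 m)² = 9.079e-08 m²
R₂ = (5.79×10^-8)(11.9)/(9.079e-08) = 7.589 Ω
R = R₁ + R₂ = 7.68 Ω

7.68 Ω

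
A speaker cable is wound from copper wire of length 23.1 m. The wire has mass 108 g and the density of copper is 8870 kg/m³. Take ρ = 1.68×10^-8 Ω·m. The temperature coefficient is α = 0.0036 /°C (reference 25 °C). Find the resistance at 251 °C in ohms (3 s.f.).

1.34 Ω

A = m/(density·L) = 0.108/(8870×23.1) = 5.2709e-07 m²
R = ρL/A = (1.68×10^-8)(23.1)/(5.2709e-07) = 0.7363 Ω
R(251 °C) = 0.7363 × (1 + 0.0036×226) = 1.34 Ω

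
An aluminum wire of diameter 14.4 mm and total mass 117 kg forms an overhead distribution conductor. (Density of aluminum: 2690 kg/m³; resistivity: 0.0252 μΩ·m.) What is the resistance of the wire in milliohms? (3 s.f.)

ρ = 0.0252 μΩ·m = 2.52×10^-8 Ω·m
A = π(d/2)² = π(7.2000e-03 m)² = 1.6286e-04 m²
L = m/(density·A) = 117/(2690×1.6286e-04) = 267.1 m
R = ρL/A = (2.52×10^-8)(267.1)/(1.6286e-04) = 41.3 mΩ

41.3 mΩ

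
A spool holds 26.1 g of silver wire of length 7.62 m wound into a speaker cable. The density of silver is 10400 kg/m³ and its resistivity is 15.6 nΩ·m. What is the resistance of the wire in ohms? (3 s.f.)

ρ = 15.6 nΩ·m = 1.56×10^-8 Ω·m
A = m/(density·L) = 0.0261/(10400×7.62) = 3.2935e-07 m²
R = ρL/A = (1.56×10^-8)(7.62)/(3.2935e-07) = 0.361 Ω

0.361 Ω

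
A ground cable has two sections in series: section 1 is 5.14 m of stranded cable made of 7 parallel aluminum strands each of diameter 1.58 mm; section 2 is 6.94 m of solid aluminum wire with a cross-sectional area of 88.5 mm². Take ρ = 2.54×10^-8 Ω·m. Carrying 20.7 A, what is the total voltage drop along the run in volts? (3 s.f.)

Section 1: A_strand = π(7.9000e-04)² = 1.961e-06 m²; R₁ = ρL/(N·A_s) = (2.54×10^-8)(5.14)/(7×1.961e-06) = 0.009513 Ω
Section 2: A = 88.5 mm² = 8.850e-05 m²
R₂ = (2.54×10^-8)(6.94)/(8.850e-05) = 0.001992 Ω
R = R₁ + R₂ = 0.0115 Ω
V = IR = 20.7 × 0.0115 = 0.238 V

0.238 V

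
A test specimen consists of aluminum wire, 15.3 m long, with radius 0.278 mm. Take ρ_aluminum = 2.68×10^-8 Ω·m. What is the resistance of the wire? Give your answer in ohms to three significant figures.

1.69 Ω

A = πr² = π(2.7800e-04 m)² = 2.428e-07 m²
R = ρL/A = (2.68×10^-8)(15.3 m)/(2.428e-07 m²) = 1.69 Ω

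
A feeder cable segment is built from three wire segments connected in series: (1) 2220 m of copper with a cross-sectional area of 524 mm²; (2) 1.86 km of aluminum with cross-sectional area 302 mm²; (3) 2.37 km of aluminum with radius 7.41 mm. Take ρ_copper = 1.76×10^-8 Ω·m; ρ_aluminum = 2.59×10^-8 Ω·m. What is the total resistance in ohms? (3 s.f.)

Seg 1: A = 524 mm² = 5.240e-04 m²
R_1 = (1.76×10^-8)(2220)/(5.240e-04) = 0.07456 Ω
Seg 2: A = 302 mm² = 3.020e-04 m²
R_2 = (2.59×10^-8)(1860)/(3.020e-04) = 0.1595 Ω
Seg 3: A = πr² = π(7.4100e-03 m)² = 1.725e-04 m²
R_3 = (2.59×10^-8)(2370)/(1.725e-04) = 0.3558 Ω
R_total = R_1 + R_2 + R_3 = 0.590 Ω

0.590 Ω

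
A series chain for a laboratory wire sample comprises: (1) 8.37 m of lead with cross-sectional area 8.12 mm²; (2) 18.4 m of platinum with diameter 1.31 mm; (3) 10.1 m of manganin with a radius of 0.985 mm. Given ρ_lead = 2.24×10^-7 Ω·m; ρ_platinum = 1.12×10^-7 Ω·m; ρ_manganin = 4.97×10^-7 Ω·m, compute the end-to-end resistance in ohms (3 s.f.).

Seg 1: A = 8.12 mm² = 8.120e-06 m²
R_1 = (2.24×10^-7)(8.37)/(8.120e-06) = 0.2309 Ω
Seg 2: A = π(d/2)² = π(6.5500e-04 m)² = 1.348e-06 m²
R_2 = (1.12×10^-7)(18.4)/(1.348e-06) = 1.529 Ω
Seg 3: A = πr² = π(9.8500e-04 m)² = 3.048e-06 m²
R_3 = (4.97×10^-7)(10.1)/(3.048e-06) = 1.647 Ω
R_total = R_1 + R_2 + R_3 = 3.41 Ω

3.41 Ω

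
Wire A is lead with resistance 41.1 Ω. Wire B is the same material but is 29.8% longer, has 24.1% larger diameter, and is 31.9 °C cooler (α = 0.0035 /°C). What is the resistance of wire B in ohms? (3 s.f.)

30.8 Ω

R ∝ ρL/d² with ρ ∝ (1+αΔT), so R_B/R_A = (1 + 29.8/100) × (1 + 24.1/100)⁻² × (1 − 0.0035×31.9)
= 1.298 × 0.6493 × 0.8883 = 0.7487
R_B = 0.7487 × 41.1 = 30.8 Ω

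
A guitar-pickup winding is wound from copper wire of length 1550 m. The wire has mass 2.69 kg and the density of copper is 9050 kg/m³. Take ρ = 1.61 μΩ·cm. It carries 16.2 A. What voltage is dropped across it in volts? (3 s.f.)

ρ = 1.61 μΩ·cm = 1.61×10^-8 Ω·m
A = m/(density·L) = 2.69/(9050×1550) = 1.9177e-07 m²
R = ρL/A = (1.61×10^-8)(1550)/(1.9177e-07) = 130.1 Ω
V = IR = 16.2 × 130.1 = 2110 V

2110 V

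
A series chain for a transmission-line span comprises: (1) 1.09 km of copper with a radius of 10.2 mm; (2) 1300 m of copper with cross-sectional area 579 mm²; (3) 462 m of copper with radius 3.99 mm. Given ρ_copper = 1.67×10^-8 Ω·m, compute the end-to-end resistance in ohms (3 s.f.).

Seg 1: A = πr² = π(1.0200e-02 m)² = 3.269e-04 m²
R_1 = (1.67×10^-8)(1090)/(3.269e-04) = 0.05569 Ω
Seg 2: A = 579 mm² = 5.790e-04 m²
R_2 = (1.67×10^-8)(1300)/(5.790e-04) = 0.0375 Ω
Seg 3: A = πr² = π(3.9900e-03 m)² = 5.001e-05 m²
R_3 = (1.67×10^-8)(462)/(5.001e-05) = 0.1543 Ω
R_total = R_1 + R_2 + R_3 = 0.247 Ω

0.247 Ω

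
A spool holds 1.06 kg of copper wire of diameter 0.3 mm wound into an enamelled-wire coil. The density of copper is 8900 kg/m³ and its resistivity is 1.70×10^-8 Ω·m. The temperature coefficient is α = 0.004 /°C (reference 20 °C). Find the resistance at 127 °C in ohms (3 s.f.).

579 Ω

A = π(d/2)² = π(1.5000e-04 m)² = 7.0686e-08 m²
L = m/(density·A) = 1.06/(8900×7.0686e-08) = 1685 m
R = ρL/A = (1.70×10^-8)(1685)/(7.0686e-08) = 405.2 Ω
R(127 °C) = 405.2 × (1 + 0.004×107) = 579 Ω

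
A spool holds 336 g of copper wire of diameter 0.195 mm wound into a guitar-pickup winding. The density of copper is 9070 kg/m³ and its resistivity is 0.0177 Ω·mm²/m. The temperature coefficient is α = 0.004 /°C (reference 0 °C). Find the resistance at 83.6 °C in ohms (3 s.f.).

981 Ω

ρ = 0.0177 Ω·mm²/m = 1.77×10^-8 Ω·m
A = π(d/2)² = π(9.7500e-05 m)² = 2.9865e-08 m²
L = m/(density·A) = 0.336/(9070×2.9865e-08) = 1240 m
R = ρL/A = (1.77×10^-8)(1240)/(2.9865e-08) = 735.2 Ω
R(83.6 °C) = 735.2 × (1 + 0.004×83.6) = 981 Ω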